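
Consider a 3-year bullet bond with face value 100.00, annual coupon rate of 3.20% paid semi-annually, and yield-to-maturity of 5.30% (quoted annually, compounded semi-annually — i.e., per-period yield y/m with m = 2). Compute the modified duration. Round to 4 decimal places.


Answer: Modified duration = 2.8058

Derivation:
Coupon per period c = face * coupon_rate / m = 1.600000
Periods per year m = 2; per-period yield y/m = 0.026500
Number of cashflows N = 6
Cashflows (t years, CF_t, discount factor 1/(1+y/m)^(m*t), PV):
  t = 0.5000: CF_t = 1.600000, DF = 0.974184, PV = 1.558695
  t = 1.0000: CF_t = 1.600000, DF = 0.949035, PV = 1.518456
  t = 1.5000: CF_t = 1.600000, DF = 0.924535, PV = 1.479255
  t = 2.0000: CF_t = 1.600000, DF = 0.900667, PV = 1.441067
  t = 2.5000: CF_t = 1.600000, DF = 0.877415, PV = 1.403865
  t = 3.0000: CF_t = 101.600000, DF = 0.854764, PV = 86.844033
Price P = sum_t PV_t = 94.245370
First compute Macaulay numerator sum_t t * PV_t:
  t * PV_t at t = 0.5000: 0.779347
  t * PV_t at t = 1.0000: 1.518456
  t * PV_t at t = 1.5000: 2.218883
  t * PV_t at t = 2.0000: 2.882134
  t * PV_t at t = 2.5000: 3.509661
  t * PV_t at t = 3.0000: 260.532100
Macaulay duration D = 271.440581 / 94.245370 = 2.880148
Modified duration = D / (1 + y/m) = 2.880148 / (1 + 0.026500) = 2.805794


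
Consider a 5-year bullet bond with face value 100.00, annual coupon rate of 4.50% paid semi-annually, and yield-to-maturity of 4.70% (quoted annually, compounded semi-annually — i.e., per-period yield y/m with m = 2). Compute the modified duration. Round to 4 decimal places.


Answer: Modified duration = 4.4263

Derivation:
Coupon per period c = face * coupon_rate / m = 2.250000
Periods per year m = 2; per-period yield y/m = 0.023500
Number of cashflows N = 10
Cashflows (t years, CF_t, discount factor 1/(1+y/m)^(m*t), PV):
  t = 0.5000: CF_t = 2.250000, DF = 0.977040, PV = 2.198339
  t = 1.0000: CF_t = 2.250000, DF = 0.954606, PV = 2.147864
  t = 1.5000: CF_t = 2.250000, DF = 0.932688, PV = 2.098548
  t = 2.0000: CF_t = 2.250000, DF = 0.911273, PV = 2.050365
  t = 2.5000: CF_t = 2.250000, DF = 0.890350, PV = 2.003288
  t = 3.0000: CF_t = 2.250000, DF = 0.869907, PV = 1.957291
  t = 3.5000: CF_t = 2.250000, DF = 0.849934, PV = 1.912351
  t = 4.0000: CF_t = 2.250000, DF = 0.830419, PV = 1.868443
  t = 4.5000: CF_t = 2.250000, DF = 0.811352, PV = 1.825542
  t = 5.0000: CF_t = 102.250000, DF = 0.792723, PV = 81.055940
Price P = sum_t PV_t = 99.117971
First compute Macaulay numerator sum_t t * PV_t:
  t * PV_t at t = 0.5000: 1.099170
  t * PV_t at t = 1.0000: 2.147864
  t * PV_t at t = 1.5000: 3.147823
  t * PV_t at t = 2.0000: 4.100730
  t * PV_t at t = 2.5000: 5.008219
  t * PV_t at t = 3.0000: 5.871874
  t * PV_t at t = 3.5000: 6.693228
  t * PV_t at t = 4.0000: 7.473770
  t * PV_t at t = 4.5000: 8.214940
  t * PV_t at t = 5.0000: 405.279700
Macaulay duration D = 449.037317 / 99.117971 = 4.530332
Modified duration = D / (1 + y/m) = 4.530332 / (1 + 0.023500) = 4.426314


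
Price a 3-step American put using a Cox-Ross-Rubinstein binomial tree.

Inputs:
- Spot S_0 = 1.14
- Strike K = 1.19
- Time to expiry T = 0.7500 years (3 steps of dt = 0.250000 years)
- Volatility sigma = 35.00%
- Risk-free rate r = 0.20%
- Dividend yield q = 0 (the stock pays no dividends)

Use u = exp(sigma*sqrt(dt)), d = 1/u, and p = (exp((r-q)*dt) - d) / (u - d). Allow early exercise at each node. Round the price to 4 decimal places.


Answer: Price = V(0,0) = 0.1762

Derivation:
dt = T/N = 0.250000
u = exp(sigma*sqrt(dt)) = 1.191246; d = 1/u = 0.839457
p = (exp((r-q)*dt) - d) / (u - d) = 0.457783
Discount per step: exp(-r*dt) = 0.999500
Stock lattice S(k, i) with i counting down-moves:
  k=0: S(0,0) = 1.1400
  k=1: S(1,0) = 1.3580; S(1,1) = 0.9570
  k=2: S(2,0) = 1.6177; S(2,1) = 1.1400; S(2,2) = 0.8033
  k=3: S(3,0) = 1.9271; S(3,1) = 1.3580; S(3,2) = 0.9570; S(3,3) = 0.6744
Terminal payoffs V(N, i) = max(K - S_T, 0):
  V(3,0) = 0.000000; V(3,1) = 0.000000; V(3,2) = 0.233019; V(3,3) = 0.515627
Backward induction: V(k, i) = exp(-r*dt) * [p * V(k+1, i) + (1-p) * V(k+1, i+1)]; then take max(V_cont, immediate exercise) for American.
  V(2,0) = exp(-r*dt) * [p*0.000000 + (1-p)*0.000000] = 0.000000; exercise = 0.000000; V(2,0) = max -> 0.000000
  V(2,1) = exp(-r*dt) * [p*0.000000 + (1-p)*0.233019] = 0.126284; exercise = 0.050000; V(2,1) = max -> 0.126284
  V(2,2) = exp(-r*dt) * [p*0.233019 + (1-p)*0.515627] = 0.386061; exercise = 0.386656; V(2,2) = max -> 0.386656
  V(1,0) = exp(-r*dt) * [p*0.000000 + (1-p)*0.126284] = 0.068439; exercise = 0.000000; V(1,0) = max -> 0.068439
  V(1,1) = exp(-r*dt) * [p*0.126284 + (1-p)*0.386656] = 0.267328; exercise = 0.233019; V(1,1) = max -> 0.267328
  V(0,0) = exp(-r*dt) * [p*0.068439 + (1-p)*0.267328] = 0.176192; exercise = 0.050000; V(0,0) = max -> 0.176192


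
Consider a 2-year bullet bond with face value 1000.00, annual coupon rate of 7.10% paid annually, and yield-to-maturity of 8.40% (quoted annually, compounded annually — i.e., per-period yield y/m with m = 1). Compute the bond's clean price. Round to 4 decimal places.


Answer: Price = 976.9441

Derivation:
Coupon per period c = face * coupon_rate / m = 71.000000
Periods per year m = 1; per-period yield y/m = 0.084000
Number of cashflows N = 2
Cashflows (t years, CF_t, discount factor 1/(1+y/m)^(m*t), PV):
  t = 1.0000: CF_t = 71.000000, DF = 0.922509, PV = 65.498155
  t = 2.0000: CF_t = 1071.000000, DF = 0.851023, PV = 911.445923
Price P = sum_t PV_t = 976.944078


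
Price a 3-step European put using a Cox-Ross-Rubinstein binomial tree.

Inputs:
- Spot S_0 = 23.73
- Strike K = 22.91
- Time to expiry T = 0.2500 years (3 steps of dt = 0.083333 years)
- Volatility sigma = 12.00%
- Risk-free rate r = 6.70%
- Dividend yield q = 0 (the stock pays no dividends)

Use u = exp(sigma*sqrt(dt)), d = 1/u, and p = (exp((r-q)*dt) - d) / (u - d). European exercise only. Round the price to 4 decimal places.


Answer: Price = V(0,0) = 0.1173

Derivation:
dt = T/N = 0.083333
u = exp(sigma*sqrt(dt)) = 1.035248; d = 1/u = 0.965952
p = (exp((r-q)*dt) - d) / (u - d) = 0.572138
Discount per step: exp(-r*dt) = 0.994432
Stock lattice S(k, i) with i counting down-moves:
  k=0: S(0,0) = 23.7300
  k=1: S(1,0) = 24.5664; S(1,1) = 22.9220
  k=2: S(2,0) = 25.4324; S(2,1) = 23.7300; S(2,2) = 22.1416
  k=3: S(3,0) = 26.3288; S(3,1) = 24.5664; S(3,2) = 22.9220; S(3,3) = 21.3877
Terminal payoffs V(N, i) = max(K - S_T, 0):
  V(3,0) = 0.000000; V(3,1) = 0.000000; V(3,2) = 0.000000; V(3,3) = 1.522278
Backward induction: V(k, i) = exp(-r*dt) * [p * V(k+1, i) + (1-p) * V(k+1, i+1)].
  V(2,0) = exp(-r*dt) * [p*0.000000 + (1-p)*0.000000] = 0.000000
  V(2,1) = exp(-r*dt) * [p*0.000000 + (1-p)*0.000000] = 0.000000
  V(2,2) = exp(-r*dt) * [p*0.000000 + (1-p)*1.522278] = 0.647698
  V(1,0) = exp(-r*dt) * [p*0.000000 + (1-p)*0.000000] = 0.000000
  V(1,1) = exp(-r*dt) * [p*0.000000 + (1-p)*0.647698] = 0.275582
  V(0,0) = exp(-r*dt) * [p*0.000000 + (1-p)*0.275582] = 0.117255


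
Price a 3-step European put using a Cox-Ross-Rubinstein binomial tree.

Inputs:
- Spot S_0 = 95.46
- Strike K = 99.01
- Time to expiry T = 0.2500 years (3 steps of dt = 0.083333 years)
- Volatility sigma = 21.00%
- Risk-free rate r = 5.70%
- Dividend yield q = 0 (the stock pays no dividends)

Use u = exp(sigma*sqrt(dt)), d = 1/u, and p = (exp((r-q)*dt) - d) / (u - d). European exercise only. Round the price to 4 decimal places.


dt = T/N = 0.083333
u = exp(sigma*sqrt(dt)) = 1.062497; d = 1/u = 0.941179
p = (exp((r-q)*dt) - d) / (u - d) = 0.524096
Discount per step: exp(-r*dt) = 0.995261
Stock lattice S(k, i) with i counting down-moves:
  k=0: S(0,0) = 95.4600
  k=1: S(1,0) = 101.4260; S(1,1) = 89.8450
  k=2: S(2,0) = 107.7648; S(2,1) = 95.4600; S(2,2) = 84.5602
  k=3: S(3,0) = 114.4998; S(3,1) = 101.4260; S(3,2) = 89.8450; S(3,3) = 79.5863
Terminal payoffs V(N, i) = max(K - S_T, 0):
  V(3,0) = 0.000000; V(3,1) = 0.000000; V(3,2) = 9.165039; V(3,3) = 19.423699
Backward induction: V(k, i) = exp(-r*dt) * [p * V(k+1, i) + (1-p) * V(k+1, i+1)].
  V(2,0) = exp(-r*dt) * [p*0.000000 + (1-p)*0.000000] = 0.000000
  V(2,1) = exp(-r*dt) * [p*0.000000 + (1-p)*9.165039] = 4.341013
  V(2,2) = exp(-r*dt) * [p*9.165039 + (1-p)*19.423699] = 13.980614
  V(1,0) = exp(-r*dt) * [p*0.000000 + (1-p)*4.341013] = 2.056117
  V(1,1) = exp(-r*dt) * [p*4.341013 + (1-p)*13.980614] = 8.886230
  V(0,0) = exp(-r*dt) * [p*2.056117 + (1-p)*8.886230] = 5.281451

Answer: Price = V(0,0) = 5.2815


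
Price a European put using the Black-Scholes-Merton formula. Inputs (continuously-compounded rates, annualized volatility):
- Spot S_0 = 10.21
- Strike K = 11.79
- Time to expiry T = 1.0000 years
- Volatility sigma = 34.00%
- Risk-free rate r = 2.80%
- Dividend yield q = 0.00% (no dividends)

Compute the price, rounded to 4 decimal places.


Answer: Price = 2.1734

Derivation:
d1 = (ln(S/K) + (r - q + 0.5*sigma^2) * T) / (sigma * sqrt(T)) = -0.17083554
d2 = d1 - sigma * sqrt(T) = -0.51083554
exp(-rT) = 0.97238837; exp(-qT) = 1.00000000
P = K * exp(-rT) * N(-d2) - S_0 * exp(-qT) * N(-d1)
N(-d1) = 0.56782346; N(-d2) = 0.69526689
P = 11.7900 * 0.97238837 * 0.69526689 - 10.2100 * 1.00000000 * 0.56782346 = 2.1734


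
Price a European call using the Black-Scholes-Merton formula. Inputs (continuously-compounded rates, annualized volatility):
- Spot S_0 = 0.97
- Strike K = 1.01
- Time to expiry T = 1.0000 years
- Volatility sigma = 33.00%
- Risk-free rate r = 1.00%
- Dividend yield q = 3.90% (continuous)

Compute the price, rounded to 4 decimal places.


Answer: Price = 0.0959

Derivation:
d1 = (ln(S/K) + (r - q + 0.5*sigma^2) * T) / (sigma * sqrt(T)) = -0.04533193
d2 = d1 - sigma * sqrt(T) = -0.37533193
exp(-rT) = 0.99004983; exp(-qT) = 0.96175071
C = S_0 * exp(-qT) * N(d1) - K * exp(-rT) * N(d2)
N(d1) = 0.48192137; N(d2) = 0.35370681
C = 0.9700 * 0.96175071 * 0.48192137 - 1.0100 * 0.99004983 * 0.35370681 = 0.0959


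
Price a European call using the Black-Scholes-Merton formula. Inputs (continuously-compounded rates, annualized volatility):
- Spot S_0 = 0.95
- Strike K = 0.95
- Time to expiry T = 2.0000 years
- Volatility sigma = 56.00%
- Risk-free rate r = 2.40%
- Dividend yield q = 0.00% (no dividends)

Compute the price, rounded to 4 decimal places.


Answer: Price = 0.3084

Derivation:
d1 = (ln(S/K) + (r - q + 0.5*sigma^2) * T) / (sigma * sqrt(T)) = 0.45658895
d2 = d1 - sigma * sqrt(T) = -0.33537064
exp(-rT) = 0.95313379; exp(-qT) = 1.00000000
C = S_0 * exp(-qT) * N(d1) - K * exp(-rT) * N(d2)
N(d1) = 0.67601674; N(d2) = 0.36867275
C = 0.9500 * 1.00000000 * 0.67601674 - 0.9500 * 0.95313379 * 0.36867275 = 0.3084


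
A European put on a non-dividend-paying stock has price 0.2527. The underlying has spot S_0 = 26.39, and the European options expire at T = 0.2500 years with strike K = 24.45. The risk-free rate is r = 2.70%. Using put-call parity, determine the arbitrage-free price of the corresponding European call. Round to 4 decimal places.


Put-call parity: C - P = S_0 * exp(-qT) - K * exp(-rT).
S_0 * exp(-qT) = 26.3900 * 1.00000000 = 26.39000000
K * exp(-rT) = 24.4500 * 0.99327273 = 24.28551825
C = P + S*exp(-qT) - K*exp(-rT)
C = 0.2527 + 26.39000000 - 24.28551825 = 2.3572

Answer: Call price = 2.3572


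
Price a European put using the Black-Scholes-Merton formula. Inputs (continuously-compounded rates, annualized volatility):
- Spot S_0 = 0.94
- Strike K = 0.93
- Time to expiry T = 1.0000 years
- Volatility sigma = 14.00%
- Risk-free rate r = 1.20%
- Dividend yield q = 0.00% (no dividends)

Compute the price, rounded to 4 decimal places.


d1 = (ln(S/K) + (r - q + 0.5*sigma^2) * T) / (sigma * sqrt(T)) = 0.23210921
d2 = d1 - sigma * sqrt(T) = 0.09210921
exp(-rT) = 0.98807171; exp(-qT) = 1.00000000
P = K * exp(-rT) * N(-d2) - S_0 * exp(-qT) * N(-d1)
N(-d1) = 0.40822660; N(-d2) = 0.46330564
P = 0.9300 * 0.98807171 * 0.46330564 - 0.9400 * 1.00000000 * 0.40822660 = 0.0420

Answer: Price = 0.0420


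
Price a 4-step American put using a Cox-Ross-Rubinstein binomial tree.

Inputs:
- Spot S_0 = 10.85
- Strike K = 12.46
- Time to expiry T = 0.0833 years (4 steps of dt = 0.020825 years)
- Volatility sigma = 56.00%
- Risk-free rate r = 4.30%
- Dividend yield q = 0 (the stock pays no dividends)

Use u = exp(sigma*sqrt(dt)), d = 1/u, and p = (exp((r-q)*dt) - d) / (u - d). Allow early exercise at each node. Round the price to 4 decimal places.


dt = T/N = 0.020825
u = exp(sigma*sqrt(dt)) = 1.084168; d = 1/u = 0.922366
p = (exp((r-q)*dt) - d) / (u - d) = 0.485345
Discount per step: exp(-r*dt) = 0.999105
Stock lattice S(k, i) with i counting down-moves:
  k=0: S(0,0) = 10.8500
  k=1: S(1,0) = 11.7632; S(1,1) = 10.0077
  k=2: S(2,0) = 12.7533; S(2,1) = 10.8500; S(2,2) = 9.2307
  k=3: S(3,0) = 13.8267; S(3,1) = 11.7632; S(3,2) = 10.0077; S(3,3) = 8.5141
  k=4: S(4,0) = 14.9905; S(4,1) = 12.7533; S(4,2) = 10.8500; S(4,3) = 9.2307; S(4,4) = 7.8531
Terminal payoffs V(N, i) = max(K - S_T, 0):
  V(4,0) = 0.000000; V(4,1) = 0.000000; V(4,2) = 1.610000; V(4,3) = 3.229259; V(4,4) = 4.606859
Backward induction: V(k, i) = exp(-r*dt) * [p * V(k+1, i) + (1-p) * V(k+1, i+1)]; then take max(V_cont, immediate exercise) for American.
  V(3,0) = exp(-r*dt) * [p*0.000000 + (1-p)*0.000000] = 0.000000; exercise = 0.000000; V(3,0) = max -> 0.000000
  V(3,1) = exp(-r*dt) * [p*0.000000 + (1-p)*1.610000] = 0.827853; exercise = 0.696777; V(3,1) = max -> 0.827853
  V(3,2) = exp(-r*dt) * [p*1.610000 + (1-p)*3.229259] = 2.441173; exercise = 2.452326; V(3,2) = max -> 2.452326
  V(3,3) = exp(-r*dt) * [p*3.229259 + (1-p)*4.606859] = 3.934723; exercise = 3.945876; V(3,3) = max -> 3.945876
  V(2,0) = exp(-r*dt) * [p*0.000000 + (1-p)*0.827853] = 0.425678; exercise = 0.000000; V(2,0) = max -> 0.425678
  V(2,1) = exp(-r*dt) * [p*0.827853 + (1-p)*2.452326] = 1.662408; exercise = 1.610000; V(2,1) = max -> 1.662408
  V(2,2) = exp(-r*dt) * [p*2.452326 + (1-p)*3.945876] = 3.218106; exercise = 3.229259; V(2,2) = max -> 3.229259
  V(1,0) = exp(-r*dt) * [p*0.425678 + (1-p)*1.662408] = 1.061217; exercise = 0.696777; V(1,0) = max -> 1.061217
  V(1,1) = exp(-r*dt) * [p*1.662408 + (1-p)*3.229259] = 2.466586; exercise = 2.452326; V(1,1) = max -> 2.466586
  V(0,0) = exp(-r*dt) * [p*1.061217 + (1-p)*2.466586] = 1.782900; exercise = 1.610000; V(0,0) = max -> 1.782900

Answer: Price = V(0,0) = 1.7829


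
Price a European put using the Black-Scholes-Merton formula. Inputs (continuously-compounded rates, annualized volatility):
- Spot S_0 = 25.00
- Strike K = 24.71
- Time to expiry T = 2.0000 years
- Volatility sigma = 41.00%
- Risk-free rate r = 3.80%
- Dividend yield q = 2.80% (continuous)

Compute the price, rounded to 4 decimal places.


d1 = (ln(S/K) + (r - q + 0.5*sigma^2) * T) / (sigma * sqrt(T)) = 0.34452968
d2 = d1 - sigma * sqrt(T) = -0.23529788
exp(-rT) = 0.92681621; exp(-qT) = 0.94553914
P = K * exp(-rT) * N(-d2) - S_0 * exp(-qT) * N(-d1)
N(-d1) = 0.36522399; N(-d2) = 0.59301123
P = 24.7100 * 0.92681621 * 0.59301123 - 25.0000 * 0.94553914 * 0.36522399 = 4.9476

Answer: Price = 4.9476


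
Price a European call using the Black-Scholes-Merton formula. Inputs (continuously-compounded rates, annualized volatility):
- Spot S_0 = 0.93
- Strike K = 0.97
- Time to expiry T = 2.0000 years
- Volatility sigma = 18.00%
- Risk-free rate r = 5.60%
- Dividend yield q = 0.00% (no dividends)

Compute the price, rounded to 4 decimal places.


d1 = (ln(S/K) + (r - q + 0.5*sigma^2) * T) / (sigma * sqrt(T)) = 0.40182724
d2 = d1 - sigma * sqrt(T) = 0.14726879
exp(-rT) = 0.89404426; exp(-qT) = 1.00000000
C = S_0 * exp(-qT) * N(d1) - K * exp(-rT) * N(d2)
N(d1) = 0.65609441; N(d2) = 0.55854007
C = 0.9300 * 1.00000000 * 0.65609441 - 0.9700 * 0.89404426 * 0.55854007 = 0.1258

Answer: Price = 0.1258


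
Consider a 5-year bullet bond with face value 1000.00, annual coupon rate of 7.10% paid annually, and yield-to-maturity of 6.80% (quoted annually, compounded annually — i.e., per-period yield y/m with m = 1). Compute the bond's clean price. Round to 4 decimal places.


Answer: Price = 1012.3667

Derivation:
Coupon per period c = face * coupon_rate / m = 71.000000
Periods per year m = 1; per-period yield y/m = 0.068000
Number of cashflows N = 5
Cashflows (t years, CF_t, discount factor 1/(1+y/m)^(m*t), PV):
  t = 1.0000: CF_t = 71.000000, DF = 0.936330, PV = 66.479401
  t = 2.0000: CF_t = 71.000000, DF = 0.876713, PV = 62.246630
  t = 3.0000: CF_t = 71.000000, DF = 0.820892, PV = 58.283361
  t = 4.0000: CF_t = 71.000000, DF = 0.768626, PV = 54.572436
  t = 5.0000: CF_t = 1071.000000, DF = 0.719687, PV = 770.784917
Price P = sum_t PV_t = 1012.366744


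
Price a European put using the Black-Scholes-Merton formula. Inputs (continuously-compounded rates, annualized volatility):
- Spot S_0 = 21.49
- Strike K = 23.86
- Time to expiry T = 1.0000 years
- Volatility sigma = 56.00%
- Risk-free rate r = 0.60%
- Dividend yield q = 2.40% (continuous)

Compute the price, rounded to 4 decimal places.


d1 = (ln(S/K) + (r - q + 0.5*sigma^2) * T) / (sigma * sqrt(T)) = 0.06104338
d2 = d1 - sigma * sqrt(T) = -0.49895662
exp(-rT) = 0.99401796; exp(-qT) = 0.97628571
P = K * exp(-rT) * N(-d2) - S_0 * exp(-qT) * N(-d1)
N(-d1) = 0.47566233; N(-d2) = 0.69109503
P = 23.8600 * 0.99401796 * 0.69109503 - 21.4900 * 0.97628571 * 0.47566233 = 6.4113

Answer: Price = 6.4113


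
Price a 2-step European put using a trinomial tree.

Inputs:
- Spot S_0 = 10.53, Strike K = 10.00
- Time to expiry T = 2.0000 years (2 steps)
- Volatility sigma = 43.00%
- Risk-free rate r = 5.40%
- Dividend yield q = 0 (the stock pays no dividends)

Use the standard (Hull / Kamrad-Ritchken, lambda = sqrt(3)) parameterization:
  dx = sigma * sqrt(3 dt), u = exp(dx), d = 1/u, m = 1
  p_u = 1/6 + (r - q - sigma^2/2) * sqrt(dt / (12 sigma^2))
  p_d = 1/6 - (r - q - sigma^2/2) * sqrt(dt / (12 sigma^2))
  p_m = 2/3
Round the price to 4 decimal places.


Answer: Price = V(0,0) = 1.4054

Derivation:
dt = T/N = 1.000000; dx = sigma*sqrt(3*dt) = 0.744782
u = exp(dx) = 2.105982; d = 1/u = 0.474838
p_u = 0.140854, p_m = 0.666667, p_d = 0.192480
Discount per step: exp(-r*dt) = 0.947432
Stock lattice S(k, j) with j the centered position index:
  k=0: S(0,+0) = 10.5300
  k=1: S(1,-1) = 5.0000; S(1,+0) = 10.5300; S(1,+1) = 22.1760
  k=2: S(2,-2) = 2.3742; S(2,-1) = 5.0000; S(2,+0) = 10.5300; S(2,+1) = 22.1760; S(2,+2) = 46.7022
Terminal payoffs V(N, j) = max(K - S_T, 0):
  V(2,-2) = 7.625790; V(2,-1) = 4.999957; V(2,+0) = 0.000000; V(2,+1) = 0.000000; V(2,+2) = 0.000000
Backward induction: V(k, j) = exp(-r*dt) * [p_u * V(k+1, j+1) + p_m * V(k+1, j) + p_d * V(k+1, j-1)]
  V(1,-1) = exp(-r*dt) * [p_u*0.000000 + p_m*4.999957 + p_d*7.625790] = 4.548729
  V(1,+0) = exp(-r*dt) * [p_u*0.000000 + p_m*0.000000 + p_d*4.999957] = 0.911799
  V(1,+1) = exp(-r*dt) * [p_u*0.000000 + p_m*0.000000 + p_d*0.000000] = 0.000000
  V(0,+0) = exp(-r*dt) * [p_u*0.000000 + p_m*0.911799 + p_d*4.548729] = 1.405424


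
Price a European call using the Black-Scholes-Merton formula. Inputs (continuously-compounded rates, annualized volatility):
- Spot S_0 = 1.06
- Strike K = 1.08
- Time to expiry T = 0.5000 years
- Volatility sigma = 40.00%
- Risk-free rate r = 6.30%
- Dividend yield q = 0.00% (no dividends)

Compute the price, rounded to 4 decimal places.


Answer: Price = 0.1253

Derivation:
d1 = (ln(S/K) + (r - q + 0.5*sigma^2) * T) / (sigma * sqrt(T)) = 0.18670400
d2 = d1 - sigma * sqrt(T) = -0.09613871
exp(-rT) = 0.96899096; exp(-qT) = 1.00000000
C = S_0 * exp(-qT) * N(d1) - K * exp(-rT) * N(d2)
N(d1) = 0.57405364; N(d2) = 0.46170520
C = 1.0600 * 1.00000000 * 0.57405364 - 1.0800 * 0.96899096 * 0.46170520 = 0.1253


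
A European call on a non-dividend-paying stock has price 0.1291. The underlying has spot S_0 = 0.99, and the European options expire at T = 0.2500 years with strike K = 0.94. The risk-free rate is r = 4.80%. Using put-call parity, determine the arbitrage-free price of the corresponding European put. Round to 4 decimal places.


Answer: Put price = 0.0679

Derivation:
Put-call parity: C - P = S_0 * exp(-qT) - K * exp(-rT).
S_0 * exp(-qT) = 0.9900 * 1.00000000 = 0.99000000
K * exp(-rT) = 0.9400 * 0.98807171 = 0.92878741
P = C - S*exp(-qT) + K*exp(-rT)
P = 0.1291 - 0.99000000 + 0.92878741 = 0.0679


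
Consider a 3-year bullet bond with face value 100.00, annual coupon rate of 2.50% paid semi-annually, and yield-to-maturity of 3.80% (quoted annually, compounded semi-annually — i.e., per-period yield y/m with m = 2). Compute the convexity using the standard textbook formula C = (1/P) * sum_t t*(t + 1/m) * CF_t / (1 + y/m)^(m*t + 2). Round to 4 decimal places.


Coupon per period c = face * coupon_rate / m = 1.250000
Periods per year m = 2; per-period yield y/m = 0.019000
Number of cashflows N = 6
Cashflows (t years, CF_t, discount factor 1/(1+y/m)^(m*t), PV):
  t = 0.5000: CF_t = 1.250000, DF = 0.981354, PV = 1.226693
  t = 1.0000: CF_t = 1.250000, DF = 0.963056, PV = 1.203820
  t = 1.5000: CF_t = 1.250000, DF = 0.945099, PV = 1.181374
  t = 2.0000: CF_t = 1.250000, DF = 0.927477, PV = 1.159347
  t = 2.5000: CF_t = 1.250000, DF = 0.910184, PV = 1.137730
  t = 3.0000: CF_t = 101.250000, DF = 0.893213, PV = 90.437787
Price P = sum_t PV_t = 96.346751
Convexity numerator sum_t t*(t + 1/m) * CF_t / (1+y/m)^(m*t + 2):
  t = 0.5000: term = 0.590687
  t = 1.0000: term = 1.739020
  t = 1.5000: term = 3.413189
  t = 2.0000: term = 5.582579
  t = 2.5000: term = 8.217732
  t = 3.0000: term = 914.515054
Convexity = (1/P) * sum = 934.058262 / 96.346751 = 9.694756

Answer: Convexity = 9.6948


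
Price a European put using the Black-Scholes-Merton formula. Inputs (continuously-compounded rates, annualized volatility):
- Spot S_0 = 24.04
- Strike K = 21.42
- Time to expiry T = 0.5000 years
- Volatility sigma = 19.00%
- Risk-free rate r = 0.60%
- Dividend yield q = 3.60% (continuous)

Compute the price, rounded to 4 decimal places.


Answer: Price = 0.3971

Derivation:
d1 = (ln(S/K) + (r - q + 0.5*sigma^2) * T) / (sigma * sqrt(T)) = 0.81443104
d2 = d1 - sigma * sqrt(T) = 0.68008075
exp(-rT) = 0.99700450; exp(-qT) = 0.98216103
P = K * exp(-rT) * N(-d2) - S_0 * exp(-qT) * N(-d1)
N(-d1) = 0.20769903; N(-d2) = 0.24822667
P = 21.4200 * 0.99700450 * 0.24822667 - 24.0400 * 0.98216103 * 0.20769903 = 0.3971


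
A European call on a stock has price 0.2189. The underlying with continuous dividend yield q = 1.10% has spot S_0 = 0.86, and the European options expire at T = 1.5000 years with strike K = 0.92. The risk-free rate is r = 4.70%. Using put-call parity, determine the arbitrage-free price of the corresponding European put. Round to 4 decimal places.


Answer: Put price = 0.2303

Derivation:
Put-call parity: C - P = S_0 * exp(-qT) - K * exp(-rT).
S_0 * exp(-qT) = 0.8600 * 0.98363538 = 0.84592643
K * exp(-rT) = 0.9200 * 0.93192774 = 0.85737352
P = C - S*exp(-qT) + K*exp(-rT)
P = 0.2189 - 0.84592643 + 0.85737352 = 0.2303


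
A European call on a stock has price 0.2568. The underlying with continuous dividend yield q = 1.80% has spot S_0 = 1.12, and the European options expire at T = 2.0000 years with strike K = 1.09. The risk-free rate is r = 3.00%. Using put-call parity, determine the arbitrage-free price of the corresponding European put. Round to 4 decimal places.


Put-call parity: C - P = S_0 * exp(-qT) - K * exp(-rT).
S_0 * exp(-qT) = 1.1200 * 0.96464029 = 1.08039713
K * exp(-rT) = 1.0900 * 0.94176453 = 1.02652334
P = C - S*exp(-qT) + K*exp(-rT)
P = 0.2568 - 1.08039713 + 1.02652334 = 0.2029

Answer: Put price = 0.2029


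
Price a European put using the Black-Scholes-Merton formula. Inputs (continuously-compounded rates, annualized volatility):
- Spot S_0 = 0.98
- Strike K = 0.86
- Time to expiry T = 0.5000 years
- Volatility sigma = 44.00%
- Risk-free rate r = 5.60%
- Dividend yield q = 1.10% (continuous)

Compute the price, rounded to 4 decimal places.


d1 = (ln(S/K) + (r - q + 0.5*sigma^2) * T) / (sigma * sqrt(T)) = 0.64771040
d2 = d1 - sigma * sqrt(T) = 0.33658341
exp(-rT) = 0.97238837; exp(-qT) = 0.99451510
P = K * exp(-rT) * N(-d2) - S_0 * exp(-qT) * N(-d1)
N(-d1) = 0.25858614; N(-d2) = 0.36821548
P = 0.8600 * 0.97238837 * 0.36821548 - 0.9800 * 0.99451510 * 0.25858614 = 0.0559

Answer: Price = 0.0559


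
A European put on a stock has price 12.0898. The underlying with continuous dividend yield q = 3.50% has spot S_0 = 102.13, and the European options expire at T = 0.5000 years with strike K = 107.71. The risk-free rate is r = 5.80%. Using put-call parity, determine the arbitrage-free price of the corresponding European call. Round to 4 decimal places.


Put-call parity: C - P = S_0 * exp(-qT) - K * exp(-rT).
S_0 * exp(-qT) = 102.1300 * 0.98265224 = 100.35827283
K * exp(-rT) = 107.7100 * 0.97141646 = 104.63126739
C = P + S*exp(-qT) - K*exp(-rT)
C = 12.0898 + 100.35827283 - 104.63126739 = 7.8168

Answer: Call price = 7.8168


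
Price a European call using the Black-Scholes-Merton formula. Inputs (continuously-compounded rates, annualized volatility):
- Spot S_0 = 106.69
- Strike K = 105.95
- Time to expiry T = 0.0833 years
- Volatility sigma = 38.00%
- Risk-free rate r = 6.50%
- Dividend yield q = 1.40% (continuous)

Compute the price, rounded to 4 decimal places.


Answer: Price = 5.2524

Derivation:
d1 = (ln(S/K) + (r - q + 0.5*sigma^2) * T) / (sigma * sqrt(T)) = 0.15703460
d2 = d1 - sigma * sqrt(T) = 0.04735999
exp(-rT) = 0.99460013; exp(-qT) = 0.99883448
C = S_0 * exp(-qT) * N(d1) - K * exp(-rT) * N(d2)
N(d1) = 0.56239121; N(d2) = 0.51888684
C = 106.6900 * 0.99883448 * 0.56239121 - 105.9500 * 0.99460013 * 0.51888684 = 5.2524


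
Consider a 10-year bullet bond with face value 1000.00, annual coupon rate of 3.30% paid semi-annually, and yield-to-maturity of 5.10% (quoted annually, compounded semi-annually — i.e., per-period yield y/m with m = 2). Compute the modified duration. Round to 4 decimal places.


Answer: Modified duration = 8.2521

Derivation:
Coupon per period c = face * coupon_rate / m = 16.500000
Periods per year m = 2; per-period yield y/m = 0.025500
Number of cashflows N = 20
Cashflows (t years, CF_t, discount factor 1/(1+y/m)^(m*t), PV):
  t = 0.5000: CF_t = 16.500000, DF = 0.975134, PV = 16.089712
  t = 1.0000: CF_t = 16.500000, DF = 0.950886, PV = 15.689627
  t = 1.5000: CF_t = 16.500000, DF = 0.927242, PV = 15.299490
  t = 2.0000: CF_t = 16.500000, DF = 0.904185, PV = 14.919054
  t = 2.5000: CF_t = 16.500000, DF = 0.881702, PV = 14.548078
  t = 3.0000: CF_t = 16.500000, DF = 0.859777, PV = 14.186327
  t = 3.5000: CF_t = 16.500000, DF = 0.838398, PV = 13.833571
  t = 4.0000: CF_t = 16.500000, DF = 0.817551, PV = 13.489586
  t = 4.5000: CF_t = 16.500000, DF = 0.797222, PV = 13.154155
  t = 5.0000: CF_t = 16.500000, DF = 0.777398, PV = 12.827065
  t = 5.5000: CF_t = 16.500000, DF = 0.758067, PV = 12.508108
  t = 6.0000: CF_t = 16.500000, DF = 0.739217, PV = 12.197083
  t = 6.5000: CF_t = 16.500000, DF = 0.720836, PV = 11.893791
  t = 7.0000: CF_t = 16.500000, DF = 0.702912, PV = 11.598041
  t = 7.5000: CF_t = 16.500000, DF = 0.685433, PV = 11.309645
  t = 8.0000: CF_t = 16.500000, DF = 0.668389, PV = 11.028420
  t = 8.5000: CF_t = 16.500000, DF = 0.651769, PV = 10.754188
  t = 9.0000: CF_t = 16.500000, DF = 0.635562, PV = 10.486776
  t = 9.5000: CF_t = 16.500000, DF = 0.619758, PV = 10.226012
  t = 10.0000: CF_t = 1016.500000, DF = 0.604347, PV = 614.319200
Price P = sum_t PV_t = 860.357929
First compute Macaulay numerator sum_t t * PV_t:
  t * PV_t at t = 0.5000: 8.044856
  t * PV_t at t = 1.0000: 15.689627
  t * PV_t at t = 1.5000: 22.949235
  t * PV_t at t = 2.0000: 29.838108
  t * PV_t at t = 2.5000: 36.370195
  t * PV_t at t = 3.0000: 42.558980
  t * PV_t at t = 3.5000: 48.417497
  t * PV_t at t = 4.0000: 53.958345
  t * PV_t at t = 4.5000: 59.193698
  t * PV_t at t = 5.0000: 64.135325
  t * PV_t at t = 5.5000: 68.794596
  t * PV_t at t = 6.0000: 73.182496
  t * PV_t at t = 6.5000: 77.309642
  t * PV_t at t = 7.0000: 81.186287
  t * PV_t at t = 7.5000: 84.822338
  t * PV_t at t = 8.0000: 88.227362
  t * PV_t at t = 8.5000: 91.410602
  t * PV_t at t = 9.0000: 94.380981
  t * PV_t at t = 9.5000: 97.147118
  t * PV_t at t = 10.0000: 6143.191998
Macaulay duration D = 7280.809286 / 860.357929 = 8.462535
Modified duration = D / (1 + y/m) = 8.462535 / (1 + 0.025500) = 8.252107


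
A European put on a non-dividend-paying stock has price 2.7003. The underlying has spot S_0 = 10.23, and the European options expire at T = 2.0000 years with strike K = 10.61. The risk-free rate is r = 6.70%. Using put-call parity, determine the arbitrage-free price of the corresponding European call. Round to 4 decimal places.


Answer: Call price = 3.6509

Derivation:
Put-call parity: C - P = S_0 * exp(-qT) - K * exp(-rT).
S_0 * exp(-qT) = 10.2300 * 1.00000000 = 10.23000000
K * exp(-rT) = 10.6100 * 0.87459006 = 9.27940059
C = P + S*exp(-qT) - K*exp(-rT)
C = 2.7003 + 10.23000000 - 9.27940059 = 3.6509


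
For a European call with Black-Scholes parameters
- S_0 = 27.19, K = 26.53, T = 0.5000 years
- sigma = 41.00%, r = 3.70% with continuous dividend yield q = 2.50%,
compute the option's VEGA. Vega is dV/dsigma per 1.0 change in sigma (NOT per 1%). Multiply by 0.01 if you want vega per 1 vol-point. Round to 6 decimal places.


Answer: Vega = 7.341065

Derivation:
d1 = 0.2504126931; d2 = -0.0395010872
phi(d1) = 0.3866281921; exp(-qT) = 0.9875778005; exp(-rT) = 0.9816700746
Vega = S * exp(-qT) * phi(d1) * sqrt(T) = 27.1900 * 0.9875778005 * 0.3866281921 * 0.7071067812 = 7.341065


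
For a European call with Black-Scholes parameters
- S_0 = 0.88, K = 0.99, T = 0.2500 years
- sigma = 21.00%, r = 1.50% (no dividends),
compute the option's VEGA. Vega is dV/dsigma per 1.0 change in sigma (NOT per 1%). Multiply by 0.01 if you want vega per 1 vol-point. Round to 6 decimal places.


d1 = -1.0335289110; d2 = -1.1385289110
phi(d1) = 0.2338607238; exp(-qT) = 1.0000000000; exp(-rT) = 0.9962570225
Vega = S * exp(-qT) * phi(d1) * sqrt(T) = 0.8800 * 1.0000000000 * 0.2338607238 * 0.5000000000 = 0.102899

Answer: Vega = 0.102899


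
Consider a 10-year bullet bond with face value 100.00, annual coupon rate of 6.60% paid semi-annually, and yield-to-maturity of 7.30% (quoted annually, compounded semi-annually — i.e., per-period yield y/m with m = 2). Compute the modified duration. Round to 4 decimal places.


Coupon per period c = face * coupon_rate / m = 3.300000
Periods per year m = 2; per-period yield y/m = 0.036500
Number of cashflows N = 20
Cashflows (t years, CF_t, discount factor 1/(1+y/m)^(m*t), PV):
  t = 0.5000: CF_t = 3.300000, DF = 0.964785, PV = 3.183792
  t = 1.0000: CF_t = 3.300000, DF = 0.930811, PV = 3.071675
  t = 1.5000: CF_t = 3.300000, DF = 0.898033, PV = 2.963507
  t = 2.0000: CF_t = 3.300000, DF = 0.866409, PV = 2.859149
  t = 2.5000: CF_t = 3.300000, DF = 0.835898, PV = 2.758465
  t = 3.0000: CF_t = 3.300000, DF = 0.806462, PV = 2.661326
  t = 3.5000: CF_t = 3.300000, DF = 0.778063, PV = 2.567608
  t = 4.0000: CF_t = 3.300000, DF = 0.750664, PV = 2.477191
  t = 4.5000: CF_t = 3.300000, DF = 0.724230, PV = 2.389958
  t = 5.0000: CF_t = 3.300000, DF = 0.698726, PV = 2.305796
  t = 5.5000: CF_t = 3.300000, DF = 0.674121, PV = 2.224598
  t = 6.0000: CF_t = 3.300000, DF = 0.650382, PV = 2.146260
  t = 6.5000: CF_t = 3.300000, DF = 0.627479, PV = 2.070680
  t = 7.0000: CF_t = 3.300000, DF = 0.605382, PV = 1.997762
  t = 7.5000: CF_t = 3.300000, DF = 0.584064, PV = 1.927411
  t = 8.0000: CF_t = 3.300000, DF = 0.563496, PV = 1.859538
  t = 8.5000: CF_t = 3.300000, DF = 0.543653, PV = 1.794055
  t = 9.0000: CF_t = 3.300000, DF = 0.524508, PV = 1.730878
  t = 9.5000: CF_t = 3.300000, DF = 0.506038, PV = 1.669926
  t = 10.0000: CF_t = 103.300000, DF = 0.488218, PV = 50.432929
Price P = sum_t PV_t = 95.092502
First compute Macaulay numerator sum_t t * PV_t:
  t * PV_t at t = 0.5000: 1.591896
  t * PV_t at t = 1.0000: 3.071675
  t * PV_t at t = 1.5000: 4.445261
  t * PV_t at t = 2.0000: 5.718297
  t * PV_t at t = 2.5000: 6.896161
  t * PV_t at t = 3.0000: 7.983978
  t * PV_t at t = 3.5000: 8.986630
  t * PV_t at t = 4.0000: 9.908764
  t * PV_t at t = 4.5000: 10.754809
  t * PV_t at t = 5.0000: 11.528980
  t * PV_t at t = 5.5000: 12.235290
  t * PV_t at t = 6.0000: 12.877558
  t * PV_t at t = 6.5000: 13.459419
  t * PV_t at t = 7.0000: 13.984331
  t * PV_t at t = 7.5000: 14.455583
  t * PV_t at t = 8.0000: 14.876303
  t * PV_t at t = 8.5000: 15.249467
  t * PV_t at t = 9.0000: 15.577901
  t * PV_t at t = 9.5000: 15.864293
  t * PV_t at t = 10.0000: 504.329292
Macaulay duration D = 703.795887 / 95.092502 = 7.401171
Modified duration = D / (1 + y/m) = 7.401171 / (1 + 0.036500) = 7.140541

Answer: Modified duration = 7.1405


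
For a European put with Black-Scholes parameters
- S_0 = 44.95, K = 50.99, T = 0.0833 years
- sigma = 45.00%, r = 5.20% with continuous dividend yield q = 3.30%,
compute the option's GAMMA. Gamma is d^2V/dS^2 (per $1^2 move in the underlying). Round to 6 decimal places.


Answer: Gamma = 0.045714

Derivation:
d1 = -0.8936240438; d2 = -1.0235018710
phi(d1) = 0.2676110927; exp(-qT) = 0.9972548748; exp(-rT) = 0.9956777678
Gamma = exp(-qT) * phi(d1) / (S * sigma * sqrt(T)) = 0.9972548748 * 0.2676110927 / (44.9500 * 0.4500 * 0.2886173938) = 0.045714


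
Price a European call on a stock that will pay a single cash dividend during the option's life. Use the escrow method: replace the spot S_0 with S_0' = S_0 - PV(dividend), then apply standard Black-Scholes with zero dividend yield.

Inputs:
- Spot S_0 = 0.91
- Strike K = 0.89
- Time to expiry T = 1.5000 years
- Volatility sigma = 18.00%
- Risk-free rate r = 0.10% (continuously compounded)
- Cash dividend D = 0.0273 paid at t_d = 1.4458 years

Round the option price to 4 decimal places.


Answer: Price = 0.0748

Derivation:
PV(D) = D * exp(-r * t_d) = 0.0273 * 0.99855524 = 0.02726056
S_0' = S_0 - PV(D) = 0.9100 - 0.02726056 = 0.88273944
d1 = (ln(S_0'/K) + (r + sigma^2/2)*T) / (sigma*sqrt(T)) = 0.07987428
d2 = d1 - sigma*sqrt(T) = -0.14057979
exp(-rT) = 0.99850112
N(d1) = 0.53183138; N(d2) = 0.44410096
C = S_0' * N(d1) - K * exp(-rT) * N(d2) = 0.88273944 * 0.53183138 - 0.8900 * 0.99850112 * 0.44410096 = 0.0748


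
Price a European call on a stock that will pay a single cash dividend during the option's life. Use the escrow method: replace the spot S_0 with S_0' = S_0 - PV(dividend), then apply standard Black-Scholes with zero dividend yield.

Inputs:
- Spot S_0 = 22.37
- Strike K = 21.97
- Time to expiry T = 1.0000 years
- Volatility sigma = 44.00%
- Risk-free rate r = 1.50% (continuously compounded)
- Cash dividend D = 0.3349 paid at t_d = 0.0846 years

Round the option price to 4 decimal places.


Answer: Price = 4.0023

Derivation:
PV(D) = D * exp(-r * t_d) = 0.3349 * 0.99873180 = 0.33447528
S_0' = S_0 - PV(D) = 22.3700 - 0.33447528 = 22.03552472
d1 = (ln(S_0'/K) + (r + sigma^2/2)*T) / (sigma*sqrt(T)) = 0.26085915
d2 = d1 - sigma*sqrt(T) = -0.17914085
exp(-rT) = 0.98511194
N(d1) = 0.60289943; N(d2) = 0.42891355
C = S_0' * N(d1) - K * exp(-rT) * N(d2) = 22.03552472 * 0.60289943 - 21.9700 * 0.98511194 * 0.42891355 = 4.0023


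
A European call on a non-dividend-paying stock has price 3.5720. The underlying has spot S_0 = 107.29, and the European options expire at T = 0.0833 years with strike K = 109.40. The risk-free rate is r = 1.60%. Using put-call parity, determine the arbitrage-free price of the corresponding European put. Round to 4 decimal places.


Put-call parity: C - P = S_0 * exp(-qT) - K * exp(-rT).
S_0 * exp(-qT) = 107.2900 * 1.00000000 = 107.29000000
K * exp(-rT) = 109.4000 * 0.99866809 = 109.25428880
P = C - S*exp(-qT) + K*exp(-rT)
P = 3.5720 - 107.29000000 + 109.25428880 = 5.5363

Answer: Put price = 5.5363


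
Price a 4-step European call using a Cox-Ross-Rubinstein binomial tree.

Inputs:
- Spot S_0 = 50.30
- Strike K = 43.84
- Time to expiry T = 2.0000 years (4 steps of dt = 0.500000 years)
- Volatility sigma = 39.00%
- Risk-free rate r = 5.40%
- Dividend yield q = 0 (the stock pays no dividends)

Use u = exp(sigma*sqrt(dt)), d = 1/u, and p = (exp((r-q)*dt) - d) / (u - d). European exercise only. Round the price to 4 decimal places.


dt = T/N = 0.500000
u = exp(sigma*sqrt(dt)) = 1.317547; d = 1/u = 0.758986
p = (exp((r-q)*dt) - d) / (u - d) = 0.480488
Discount per step: exp(-r*dt) = 0.973361
Stock lattice S(k, i) with i counting down-moves:
  k=0: S(0,0) = 50.3000
  k=1: S(1,0) = 66.2726; S(1,1) = 38.1770
  k=2: S(2,0) = 87.3173; S(2,1) = 50.3000; S(2,2) = 28.9758
  k=3: S(3,0) = 115.0446; S(3,1) = 66.2726; S(3,2) = 38.1770; S(3,3) = 21.9923
  k=4: S(4,0) = 151.5767; S(4,1) = 87.3173; S(4,2) = 50.3000; S(4,3) = 28.9758; S(4,4) = 16.6918
Terminal payoffs V(N, i) = max(S_T - K, 0):
  V(4,0) = 107.736683; V(4,1) = 43.477279; V(4,2) = 6.460000; V(4,3) = 0.000000; V(4,4) = 0.000000
Backward induction: V(k, i) = exp(-r*dt) * [p * V(k+1, i) + (1-p) * V(k+1, i+1)].
  V(3,0) = exp(-r*dt) * [p*107.736683 + (1-p)*43.477279] = 72.372458
  V(3,1) = exp(-r*dt) * [p*43.477279 + (1-p)*6.460000] = 23.600455
  V(3,2) = exp(-r*dt) * [p*6.460000 + (1-p)*0.000000] = 3.021265
  V(3,3) = exp(-r*dt) * [p*0.000000 + (1-p)*0.000000] = 0.000000
  V(2,0) = exp(-r*dt) * [p*72.372458 + (1-p)*23.600455] = 45.781855
  V(2,1) = exp(-r*dt) * [p*23.600455 + (1-p)*3.021265] = 12.565425
  V(2,2) = exp(-r*dt) * [p*3.021265 + (1-p)*0.000000] = 1.413010
  V(1,0) = exp(-r*dt) * [p*45.781855 + (1-p)*12.565425] = 27.765628
  V(1,1) = exp(-r*dt) * [p*12.565425 + (1-p)*1.413010] = 6.591221
  V(0,0) = exp(-r*dt) * [p*27.765628 + (1-p)*6.591221] = 16.318658

Answer: Price = V(0,0) = 16.3187


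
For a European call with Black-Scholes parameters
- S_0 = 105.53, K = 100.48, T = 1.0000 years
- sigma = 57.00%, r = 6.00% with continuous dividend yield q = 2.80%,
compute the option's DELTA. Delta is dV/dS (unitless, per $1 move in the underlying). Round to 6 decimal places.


d1 = 0.4271694210; d2 = -0.1428305790
phi(d1) = 0.3641551047; exp(-qT) = 0.9723883668; exp(-rT) = 0.9417645336
N(d1) = 0.6653720339
Delta = exp(-qT) * N(d1) = 0.9723883668 * 0.6653720339 = 0.647000

Answer: Delta = 0.647000


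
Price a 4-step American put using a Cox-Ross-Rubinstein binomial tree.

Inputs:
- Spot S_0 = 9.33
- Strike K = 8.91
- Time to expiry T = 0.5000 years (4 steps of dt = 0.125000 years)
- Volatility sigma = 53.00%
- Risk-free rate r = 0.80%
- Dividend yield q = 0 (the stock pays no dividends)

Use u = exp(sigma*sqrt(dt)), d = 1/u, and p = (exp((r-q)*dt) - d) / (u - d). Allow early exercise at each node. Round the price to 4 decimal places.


Answer: Price = V(0,0) = 1.1244

Derivation:
dt = T/N = 0.125000
u = exp(sigma*sqrt(dt)) = 1.206089; d = 1/u = 0.829126
p = (exp((r-q)*dt) - d) / (u - d) = 0.455945
Discount per step: exp(-r*dt) = 0.999000
Stock lattice S(k, i) with i counting down-moves:
  k=0: S(0,0) = 9.3300
  k=1: S(1,0) = 11.2528; S(1,1) = 7.7357
  k=2: S(2,0) = 13.5719; S(2,1) = 9.3300; S(2,2) = 6.4139
  k=3: S(3,0) = 16.3689; S(3,1) = 11.2528; S(3,2) = 7.7357; S(3,3) = 5.3179
  k=4: S(4,0) = 19.7424; S(4,1) = 13.5719; S(4,2) = 9.3300; S(4,3) = 6.4139; S(4,4) = 4.4092
Terminal payoffs V(N, i) = max(K - S_T, 0):
  V(4,0) = 0.000000; V(4,1) = 0.000000; V(4,2) = 0.000000; V(4,3) = 2.496094; V(4,4) = 4.500762
Backward induction: V(k, i) = exp(-r*dt) * [p * V(k+1, i) + (1-p) * V(k+1, i+1)]; then take max(V_cont, immediate exercise) for American.
  V(3,0) = exp(-r*dt) * [p*0.000000 + (1-p)*0.000000] = 0.000000; exercise = 0.000000; V(3,0) = max -> 0.000000
  V(3,1) = exp(-r*dt) * [p*0.000000 + (1-p)*0.000000] = 0.000000; exercise = 0.000000; V(3,1) = max -> 0.000000
  V(3,2) = exp(-r*dt) * [p*0.000000 + (1-p)*2.496094] = 1.356655; exercise = 1.174256; V(3,2) = max -> 1.356655
  V(3,3) = exp(-r*dt) * [p*2.496094 + (1-p)*4.500762] = 3.583159; exercise = 3.592065; V(3,3) = max -> 3.592065
  V(2,0) = exp(-r*dt) * [p*0.000000 + (1-p)*0.000000] = 0.000000; exercise = 0.000000; V(2,0) = max -> 0.000000
  V(2,1) = exp(-r*dt) * [p*0.000000 + (1-p)*1.356655] = 0.737358; exercise = 0.000000; V(2,1) = max -> 0.737358
  V(2,2) = exp(-r*dt) * [p*1.356655 + (1-p)*3.592065] = 2.570270; exercise = 2.496094; V(2,2) = max -> 2.570270
  V(1,0) = exp(-r*dt) * [p*0.000000 + (1-p)*0.737358] = 0.400762; exercise = 0.000000; V(1,0) = max -> 0.400762
  V(1,1) = exp(-r*dt) * [p*0.737358 + (1-p)*2.570270] = 1.732829; exercise = 1.174256; V(1,1) = max -> 1.732829
  V(0,0) = exp(-r*dt) * [p*0.400762 + (1-p)*1.732829] = 1.124355; exercise = 0.000000; V(0,0) = max -> 1.124355
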